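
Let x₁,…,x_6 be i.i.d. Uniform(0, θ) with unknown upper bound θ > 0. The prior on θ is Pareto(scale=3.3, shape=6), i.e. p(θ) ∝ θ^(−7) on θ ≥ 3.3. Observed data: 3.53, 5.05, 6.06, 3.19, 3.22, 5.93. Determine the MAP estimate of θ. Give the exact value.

The Uniform(0, θ) likelihood is θ^(−n) for θ ≥ max(xᵢ), zero otherwise. Here max(xᵢ) = 6.06.
Posterior ∝ θ^(−7) · θ^(−6) = θ^(−13) on θ ≥ max(3.3, 6.06) = 6.06.
This density is strictly decreasing in θ, so the posterior mode lies at the lower boundary of the support.

θ̂_MAP = 6.06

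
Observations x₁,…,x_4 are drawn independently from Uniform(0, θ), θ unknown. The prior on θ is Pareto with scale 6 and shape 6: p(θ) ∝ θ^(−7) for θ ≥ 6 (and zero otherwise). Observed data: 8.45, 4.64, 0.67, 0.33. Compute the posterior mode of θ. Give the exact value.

The Uniform(0, θ) likelihood is θ^(−n) for θ ≥ max(xᵢ), zero otherwise. Here max(xᵢ) = 8.45.
Posterior ∝ θ^(−7) · θ^(−4) = θ^(−11) on θ ≥ max(6, 8.45) = 8.45.
This density is strictly decreasing in θ, so the posterior mode lies at the lower boundary of the support.

θ̂_MAP = 8.45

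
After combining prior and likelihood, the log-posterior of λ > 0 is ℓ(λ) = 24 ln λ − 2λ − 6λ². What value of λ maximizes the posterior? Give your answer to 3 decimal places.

ℓ'(λ) = 24/λ − 2 − 12λ. Setting this to zero and multiplying by λ: 12λ² + 2λ − 24 = 0.
λ = (−2 + √(2² + 4·12·24)) / (2·12) = (−2 + √1156) / 24 = (−2 + 34)/24 = 4/3.
ℓ''(λ) = −24/λ² − 12 < 0, confirming a maximum.

λ̂_MAP = 1.333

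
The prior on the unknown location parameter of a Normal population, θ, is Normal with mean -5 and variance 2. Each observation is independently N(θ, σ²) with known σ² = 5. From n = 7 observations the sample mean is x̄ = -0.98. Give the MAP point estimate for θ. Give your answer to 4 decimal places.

θ̂_MAP = -2.0379

n = 7, x̄ = -0.98.
For a Normal prior and Normal likelihood with known variance, the posterior is Normal; its mode equals its mean, the precision-weighted average.
Prior precision 1/σ₀² = 1/2 = 0.5; data precision n/σ² = 7/5 = 1.4.
θ̂ = (0.5·(-5) + 1.4·(-0.98)) / (0.5 + 1.4) = (-3.872)/1.9 = -968/475 ≈ -2.0379.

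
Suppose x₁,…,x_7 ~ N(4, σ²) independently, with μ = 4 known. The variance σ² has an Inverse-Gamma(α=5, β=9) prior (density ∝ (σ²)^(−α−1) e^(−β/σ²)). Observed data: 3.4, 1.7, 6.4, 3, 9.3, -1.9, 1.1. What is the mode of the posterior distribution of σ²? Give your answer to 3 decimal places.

σ̂²_MAP = 5.354

Sum of squared deviations about the known mean: SS = (3.4−4)² + (1.7−4)² + (6.4−4)² + (3−4)² + (9.3−4)² + (-1.9−4)² + (1.1−4)² = 83.72.
The Normal likelihood contributes (σ²)^(−n/2) exp(−SS/(2σ²)), so the posterior is Inverse-Gamma(α + n/2, β + SS/2) = Inverse-Gamma(8.5, 50.86).
The mode of Inverse-Gamma(a, b) is b/(a+1) = 50.86/9.5 ≈ 5.354.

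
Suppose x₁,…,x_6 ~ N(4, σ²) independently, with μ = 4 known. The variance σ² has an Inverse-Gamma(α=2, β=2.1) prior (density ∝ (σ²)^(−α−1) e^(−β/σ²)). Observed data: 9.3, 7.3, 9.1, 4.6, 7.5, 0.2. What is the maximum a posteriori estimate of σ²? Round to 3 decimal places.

Sum of squared deviations about the known mean: SS = (9.3−4)² + (7.3−4)² + (9.1−4)² + (4.6−4)² + (7.5−4)² + (0.2−4)² = 92.04.
The Normal likelihood contributes (σ²)^(−n/2) exp(−SS/(2σ²)), so the posterior is Inverse-Gamma(α + n/2, β + SS/2) = Inverse-Gamma(5, 48.12).
The mode of Inverse-Gamma(a, b) is b/(a+1) = 48.12/6 ≈ 8.020.

σ̂²_MAP = 8.020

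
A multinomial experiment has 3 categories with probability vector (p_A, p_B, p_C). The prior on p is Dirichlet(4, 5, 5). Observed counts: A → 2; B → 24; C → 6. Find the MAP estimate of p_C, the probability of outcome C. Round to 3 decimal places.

MAP estimate of p_C = 0.233

The posterior is Dirichlet(αᵢ + nᵢ) = Dirichlet(6, 29, 11).
For a Dirichlet(a₁,…,a_K) with all aᵢ > 1, the mode has j-th component (aⱼ − 1)/(Σaᵢ − K).
Here Σaᵢ = 46 and K = 3, so p_C = (11 − 1)/(46 − 3) = 10/43 ≈ 0.233.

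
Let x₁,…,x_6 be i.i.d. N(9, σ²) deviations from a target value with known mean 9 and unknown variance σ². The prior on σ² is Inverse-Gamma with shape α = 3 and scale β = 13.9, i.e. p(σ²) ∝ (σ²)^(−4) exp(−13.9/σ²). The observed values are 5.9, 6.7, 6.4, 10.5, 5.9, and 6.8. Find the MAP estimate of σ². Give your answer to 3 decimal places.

σ̂²_MAP = 4.726

Sum of squared deviations about the known mean: SS = (5.9−9)² + (6.7−9)² + (6.4−9)² + (10.5−9)² + (5.9−9)² + (6.8−9)² = 38.36.
The Normal likelihood contributes (σ²)^(−n/2) exp(−SS/(2σ²)), so the posterior is Inverse-Gamma(α + n/2, β + SS/2) = Inverse-Gamma(6, 33.08).
The mode of Inverse-Gamma(a, b) is b/(a+1) = 33.08/7 ≈ 4.726.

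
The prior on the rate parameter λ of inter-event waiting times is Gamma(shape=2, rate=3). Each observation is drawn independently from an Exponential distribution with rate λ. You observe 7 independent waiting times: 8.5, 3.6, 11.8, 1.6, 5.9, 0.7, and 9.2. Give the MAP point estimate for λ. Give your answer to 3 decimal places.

λ̂_MAP = 0.181

The Exponential(rate=λ) likelihood is ∝ λ^n e^(−λΣtᵢ). Here n = 7 and Σtᵢ = 8.5 + 3.6 + 11.8 + 1.6 + 5.9 + 0.7 + 9.2 = 41.3.
Posterior ∝ λe^(−3λ) · λ^7e^(−41.3λ) = λ^8e^(−44.3λ), i.e. Gamma(9, 44.3).
Mode = (a−1)/b = 8/44.3 ≈ 0.181.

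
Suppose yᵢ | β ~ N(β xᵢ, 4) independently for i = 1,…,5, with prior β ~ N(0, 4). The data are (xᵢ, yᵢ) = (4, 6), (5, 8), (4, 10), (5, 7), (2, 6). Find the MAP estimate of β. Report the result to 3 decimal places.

β̂_MAP = 1.736

log p(β | y) = −Σ(yᵢ − βxᵢ)²/(2·4) − β²/(2·4) + const.
Setting the derivative to zero: Σxᵢ(yᵢ − βxᵢ)/4 − β/4 = 0, so β = Σxᵢyᵢ / (Σxᵢ² + σ²/τ²).
Σxᵢyᵢ = 4·6 + 5·8 + 4·10 + 5·7 + 2·6 = 151; Σxᵢ² = 86; σ²/τ² = 1.
β̂_MAP = 151 / (86 + 1) = 151/87 ≈ 1.736.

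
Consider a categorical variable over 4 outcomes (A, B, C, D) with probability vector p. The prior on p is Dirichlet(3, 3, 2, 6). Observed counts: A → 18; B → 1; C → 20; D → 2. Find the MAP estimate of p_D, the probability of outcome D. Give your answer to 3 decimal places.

MAP estimate of p_D = 0.137

The posterior is Dirichlet(αᵢ + nᵢ) = Dirichlet(21, 4, 22, 8).
For a Dirichlet(a₁,…,a_K) with all aᵢ > 1, the mode has j-th component (aⱼ − 1)/(Σaᵢ − K).
Here Σaᵢ = 55 and K = 4, so p_D = (8 − 1)/(55 − 4) = 7/51 ≈ 0.137.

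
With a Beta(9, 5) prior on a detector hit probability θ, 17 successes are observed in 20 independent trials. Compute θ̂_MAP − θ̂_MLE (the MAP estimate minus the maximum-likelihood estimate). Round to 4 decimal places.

MAP − MLE = -0.0688

Posterior is Beta(26, 8); MAP = (26−1)/(34−2) = 25/32 ≈ 0.78125.
MLE ignores the prior: θ̂_MLE = k/n = 17/20 ≈ 0.85000.
Difference = 25/32 − 17/20 = -11/160 ≈ -0.0688.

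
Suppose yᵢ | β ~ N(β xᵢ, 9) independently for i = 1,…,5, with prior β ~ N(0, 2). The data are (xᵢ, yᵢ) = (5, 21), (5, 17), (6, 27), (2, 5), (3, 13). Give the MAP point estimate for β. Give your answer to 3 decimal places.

log p(β | y) = −Σ(yᵢ − βxᵢ)²/(2·9) − β²/(2·2) + const.
Setting the derivative to zero: Σxᵢ(yᵢ − βxᵢ)/9 − β/2 = 0, so β = Σxᵢyᵢ / (Σxᵢ² + σ²/τ²).
Σxᵢyᵢ = 5·21 + 5·17 + 6·27 + 2·5 + 3·13 = 401; Σxᵢ² = 99; σ²/τ² = 4.5.
β̂_MAP = 401 / (99 + 4.5) = 401/103.5 ≈ 3.874.

β̂_MAP = 3.874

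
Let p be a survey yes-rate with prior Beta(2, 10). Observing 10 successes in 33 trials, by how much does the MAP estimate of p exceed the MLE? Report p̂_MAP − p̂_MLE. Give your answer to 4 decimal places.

MAP − MLE = -0.0472

Posterior is Beta(12, 33); MAP = (12−1)/(45−2) = 11/43 ≈ 0.25581.
MLE ignores the prior: p̂_MLE = k/n = 10/33 ≈ 0.30303.
Difference = 11/43 − 10/33 = -67/1419 ≈ -0.0472.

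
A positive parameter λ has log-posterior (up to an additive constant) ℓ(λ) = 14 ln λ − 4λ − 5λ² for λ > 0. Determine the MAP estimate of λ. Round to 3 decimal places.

ℓ'(λ) = 14/λ − 4 − 10λ. Setting this to zero and multiplying by λ: 10λ² + 4λ − 14 = 0.
λ = (−4 + √(4² + 4·10·14)) / (2·10) = (−4 + √576) / 20 = (−4 + 24)/20 = 1.
ℓ''(λ) = −14/λ² − 10 < 0, confirming a maximum.

λ̂_MAP = 1.000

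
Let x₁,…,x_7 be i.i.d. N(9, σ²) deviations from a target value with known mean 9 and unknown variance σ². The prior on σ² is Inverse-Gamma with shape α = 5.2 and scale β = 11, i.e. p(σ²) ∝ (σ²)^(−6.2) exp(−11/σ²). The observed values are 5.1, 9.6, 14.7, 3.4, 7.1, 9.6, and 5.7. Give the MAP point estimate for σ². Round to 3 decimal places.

σ̂²_MAP = 5.994

Sum of squared deviations about the known mean: SS = (5.1−9)² + (9.6−9)² + (14.7−9)² + (3.4−9)² + (7.1−9)² + (9.6−9)² + (5.7−9)² = 94.28.
The Normal likelihood contributes (σ²)^(−n/2) exp(−SS/(2σ²)), so the posterior is Inverse-Gamma(α + n/2, β + SS/2) = Inverse-Gamma(8.7, 58.14).
The mode of Inverse-Gamma(a, b) is b/(a+1) = 58.14/9.7 ≈ 5.994.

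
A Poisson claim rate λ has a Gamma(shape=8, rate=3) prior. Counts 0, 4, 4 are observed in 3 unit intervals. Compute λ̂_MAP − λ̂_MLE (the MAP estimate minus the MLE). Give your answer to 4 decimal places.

Σxᵢ = 8. Posterior is Gamma(16, 6); MAP = (16−1)/6 = 15/6 ≈ 2.50000.
MLE = x̄ = 8/3 ≈ 2.66667.
Difference = 15/6 − 8/3 = -1/6 ≈ -0.1667.

MAP − MLE = -0.1667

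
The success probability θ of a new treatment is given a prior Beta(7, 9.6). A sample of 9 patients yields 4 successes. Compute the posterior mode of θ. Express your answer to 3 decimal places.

Prior: Beta(7, 9.6).
Data: 4 successes in 9 trials. The binomial likelihood contributes θ^4(1−θ)^5, so the posterior is Beta(7+4, 9.6+5) = Beta(11, 14.6).
For Beta(a, b) with a, b > 1 the mode is (a−1)/(a+b−2) = 10/23.6 ≈ 0.424.

θ̂_MAP = 0.424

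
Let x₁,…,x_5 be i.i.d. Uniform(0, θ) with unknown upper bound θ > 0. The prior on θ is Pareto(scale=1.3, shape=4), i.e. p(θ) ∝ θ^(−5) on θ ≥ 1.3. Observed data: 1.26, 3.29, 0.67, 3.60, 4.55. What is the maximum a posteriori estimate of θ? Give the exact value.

θ̂_MAP = 4.55

The Uniform(0, θ) likelihood is θ^(−n) for θ ≥ max(xᵢ), zero otherwise. Here max(xᵢ) = 4.55.
Posterior ∝ θ^(−5) · θ^(−5) = θ^(−10) on θ ≥ max(1.3, 4.55) = 4.55.
This density is strictly decreasing in θ, so the posterior mode lies at the lower boundary of the support.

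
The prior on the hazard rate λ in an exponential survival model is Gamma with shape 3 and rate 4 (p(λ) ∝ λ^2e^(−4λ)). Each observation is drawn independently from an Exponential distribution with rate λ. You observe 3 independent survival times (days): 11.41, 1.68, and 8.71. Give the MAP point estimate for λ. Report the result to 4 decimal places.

The Exponential(rate=λ) likelihood is ∝ λ^n e^(−λΣtᵢ). Here n = 3 and Σtᵢ = 11.41 + 1.68 + 8.71 = 21.80.
Posterior ∝ λ^2e^(−4λ) · λ^3e^(−21.80λ) = λ^5e^(−25.80λ), i.e. Gamma(6, 25.80).
Mode = (a−1)/b = 5/25.80 ≈ 0.1938.

λ̂_MAP = 0.1938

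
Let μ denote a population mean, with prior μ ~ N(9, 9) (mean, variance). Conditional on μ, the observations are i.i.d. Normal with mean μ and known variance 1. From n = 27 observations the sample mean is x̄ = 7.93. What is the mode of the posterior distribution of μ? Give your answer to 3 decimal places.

μ̂_MAP = 7.934

n = 27, x̄ = 7.93.
For a Normal prior and Normal likelihood with known variance, the posterior is Normal; its mode equals its mean, the precision-weighted average.
Prior precision 1/σ₀² = 1/9; data precision n/σ² = 27/1 = 27.
μ̂ = ((1/9)·9 + 27·7.93) / (1/9 + 27) = 215.11/(244/9) = 193599/24400 ≈ 7.934.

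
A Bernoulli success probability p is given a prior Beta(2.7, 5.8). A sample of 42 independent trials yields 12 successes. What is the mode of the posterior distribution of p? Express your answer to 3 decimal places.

p̂_MAP = 0.282

Prior: Beta(2.7, 5.8).
Data: 12 successes in 42 trials. The binomial likelihood contributes p^12(1−p)^30, so the posterior is Beta(2.7+12, 5.8+30) = Beta(14.7, 35.8).
For Beta(a, b) with a, b > 1 the mode is (a−1)/(a+b−2) = 13.7/48.5 ≈ 0.282.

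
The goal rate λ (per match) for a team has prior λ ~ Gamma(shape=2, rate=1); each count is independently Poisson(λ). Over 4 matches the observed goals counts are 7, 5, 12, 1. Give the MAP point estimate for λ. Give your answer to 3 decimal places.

λ̂_MAP = 5.200

Σxᵢ = 7+5+12+1 = 25, with n = 4.
Posterior ∝ λe^(−1λ) · λ^25e^(−4λ) = λ^26e^(−5λ), i.e. Gamma(shape=27, rate=5).
The mode of a Gamma(a, b) with a ≥ 1 (shape–rate) is (a−1)/b = 26/5 ≈ 5.200.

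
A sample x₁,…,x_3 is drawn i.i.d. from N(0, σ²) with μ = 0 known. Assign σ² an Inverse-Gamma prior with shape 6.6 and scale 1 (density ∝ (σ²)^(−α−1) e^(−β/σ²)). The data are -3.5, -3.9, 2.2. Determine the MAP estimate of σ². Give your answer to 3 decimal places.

Sum of squared deviations about the known mean: SS = (-3.5−0)² + (-3.9−0)² + (2.2−0)² = 32.3.
The Normal likelihood contributes (σ²)^(−n/2) exp(−SS/(2σ²)), so the posterior is Inverse-Gamma(α + n/2, β + SS/2) = Inverse-Gamma(8.1, 17.15).
The mode of Inverse-Gamma(a, b) is b/(a+1) = 17.15/9.1 ≈ 1.885.

σ̂²_MAP = 1.885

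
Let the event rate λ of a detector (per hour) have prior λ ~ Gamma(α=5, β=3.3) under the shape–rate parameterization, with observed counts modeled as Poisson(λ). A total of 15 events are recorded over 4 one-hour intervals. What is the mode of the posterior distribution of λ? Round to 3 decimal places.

λ̂_MAP = 2.603

Σxᵢ = 15, n = 4.
Posterior ∝ λ^4e^(−3.3λ) · λ^15e^(−4λ) = λ^19e^(−7.3λ), i.e. Gamma(shape=20, rate=7.3).
The mode of a Gamma(a, b) with a ≥ 1 (shape–rate) is (a−1)/b = 19/7.3 ≈ 2.603.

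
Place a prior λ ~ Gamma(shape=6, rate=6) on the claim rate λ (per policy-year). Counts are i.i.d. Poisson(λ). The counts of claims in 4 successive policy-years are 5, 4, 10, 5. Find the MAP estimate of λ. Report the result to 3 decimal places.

λ̂_MAP = 2.900

Σxᵢ = 5+4+10+5 = 24, with n = 4.
Posterior ∝ λ^5e^(−6λ) · λ^24e^(−4λ) = λ^29e^(−10λ), i.e. Gamma(shape=30, rate=10).
The mode of a Gamma(a, b) with a ≥ 1 (shape–rate) is (a−1)/b = 29/10 ≈ 2.900.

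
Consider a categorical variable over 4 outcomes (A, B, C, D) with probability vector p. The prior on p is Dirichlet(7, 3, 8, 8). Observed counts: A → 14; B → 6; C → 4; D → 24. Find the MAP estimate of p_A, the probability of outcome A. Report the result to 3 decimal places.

The posterior is Dirichlet(αᵢ + nᵢ) = Dirichlet(21, 9, 12, 32).
For a Dirichlet(a₁,…,a_K) with all aᵢ > 1, the mode has j-th component (aⱼ − 1)/(Σaᵢ − K).
Here Σaᵢ = 74 and K = 4, so p_A = (21 − 1)/(74 − 4) = 20/70 ≈ 0.286.

MAP estimate of p_A = 0.286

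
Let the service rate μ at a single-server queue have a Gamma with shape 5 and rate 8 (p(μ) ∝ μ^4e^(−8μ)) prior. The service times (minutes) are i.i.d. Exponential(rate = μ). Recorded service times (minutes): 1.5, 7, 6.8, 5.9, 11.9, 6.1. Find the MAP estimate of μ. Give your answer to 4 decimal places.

The Exponential(rate=μ) likelihood is ∝ μ^n e^(−μΣtᵢ). Here n = 6 and Σtᵢ = 1.5 + 7 + 6.8 + 5.9 + 11.9 + 6.1 = 39.2.
Posterior ∝ μ^4e^(−8μ) · μ^6e^(−39.2μ) = μ^10e^(−47.2μ), i.e. Gamma(11, 47.2).
Mode = (a−1)/b = 10/47.2 ≈ 0.2119.

μ̂_MAP = 0.2119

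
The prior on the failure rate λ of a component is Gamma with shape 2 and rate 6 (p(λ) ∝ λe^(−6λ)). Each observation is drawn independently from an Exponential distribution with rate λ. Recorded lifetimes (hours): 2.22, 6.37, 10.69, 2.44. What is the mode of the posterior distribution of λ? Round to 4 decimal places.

λ̂_MAP = 0.1804

The Exponential(rate=λ) likelihood is ∝ λ^n e^(−λΣtᵢ). Here n = 4 and Σtᵢ = 2.22 + 6.37 + 10.69 + 2.44 = 21.72.
Posterior ∝ λe^(−6λ) · λ^4e^(−21.72λ) = λ^5e^(−27.72λ), i.e. Gamma(6, 27.72).
Mode = (a−1)/b = 5/27.72 ≈ 0.1804.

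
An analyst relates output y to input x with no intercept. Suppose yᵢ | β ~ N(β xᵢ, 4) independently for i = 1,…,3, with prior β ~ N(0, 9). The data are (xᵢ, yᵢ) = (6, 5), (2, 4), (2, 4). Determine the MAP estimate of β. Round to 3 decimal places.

β̂_MAP = 1.035

log p(β | y) = −Σ(yᵢ − βxᵢ)²/(2·4) − β²/(2·9) + const.
Setting the derivative to zero: Σxᵢ(yᵢ − βxᵢ)/4 − β/9 = 0, so β = Σxᵢyᵢ / (Σxᵢ² + σ²/τ²).
Σxᵢyᵢ = 6·5 + 2·4 + 2·4 = 46; Σxᵢ² = 44; σ²/τ² = 4/9.
β̂_MAP = 46 / (44 + 4/9) = 46/(400/9) = 207/200 ≈ 1.035.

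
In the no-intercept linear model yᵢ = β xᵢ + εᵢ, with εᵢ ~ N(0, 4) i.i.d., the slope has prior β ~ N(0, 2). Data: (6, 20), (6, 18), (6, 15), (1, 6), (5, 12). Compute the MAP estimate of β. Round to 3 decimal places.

log p(β | y) = −Σ(yᵢ − βxᵢ)²/(2·4) − β²/(2·2) + const.
Setting the derivative to zero: Σxᵢ(yᵢ − βxᵢ)/4 − β/2 = 0, so β = Σxᵢyᵢ / (Σxᵢ² + σ²/τ²).
Σxᵢyᵢ = 6·20 + 6·18 + 6·15 + 1·6 + 5·12 = 384; Σxᵢ² = 134; σ²/τ² = 2.
β̂_MAP = 384 / (134 + 2) = 384/136 ≈ 2.824.

β̂_MAP = 2.824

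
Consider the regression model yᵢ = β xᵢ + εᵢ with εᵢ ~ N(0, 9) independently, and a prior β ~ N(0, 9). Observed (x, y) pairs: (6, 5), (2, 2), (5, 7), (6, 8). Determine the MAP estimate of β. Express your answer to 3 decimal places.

log p(β | y) = −Σ(yᵢ − βxᵢ)²/(2·9) − β²/(2·9) + const.
Setting the derivative to zero: Σxᵢ(yᵢ − βxᵢ)/9 − β/9 = 0, so β = Σxᵢyᵢ / (Σxᵢ² + σ²/τ²).
Σxᵢyᵢ = 6·5 + 2·2 + 5·7 + 6·8 = 117; Σxᵢ² = 101; σ²/τ² = 1.
β̂_MAP = 117 / (101 + 1) = 117/102 ≈ 1.147.

β̂_MAP = 1.147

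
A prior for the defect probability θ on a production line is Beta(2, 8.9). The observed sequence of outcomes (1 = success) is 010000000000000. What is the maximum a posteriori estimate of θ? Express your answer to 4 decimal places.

Prior: Beta(2, 8.9).
Data: 1 success in 15 trials (from the sequence). The binomial likelihood contributes θ(1−θ)^14, so the posterior is Beta(2+1, 8.9+14) = Beta(3, 22.9).
For Beta(a, b) with a, b > 1 the mode is (a−1)/(a+b−2) = 2/23.9 ≈ 0.0837.

θ̂_MAP = 0.0837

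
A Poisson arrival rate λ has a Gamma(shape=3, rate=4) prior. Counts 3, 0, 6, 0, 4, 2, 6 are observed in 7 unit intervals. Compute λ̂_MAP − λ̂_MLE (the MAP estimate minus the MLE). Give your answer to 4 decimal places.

MAP − MLE = -0.9091

Σxᵢ = 21. Posterior is Gamma(24, 11); MAP = (24−1)/11 = 23/11 ≈ 2.09091.
MLE = x̄ = 21/7 ≈ 3.00000.
Difference = 23/11 − 21/7 = -10/11 ≈ -0.9091.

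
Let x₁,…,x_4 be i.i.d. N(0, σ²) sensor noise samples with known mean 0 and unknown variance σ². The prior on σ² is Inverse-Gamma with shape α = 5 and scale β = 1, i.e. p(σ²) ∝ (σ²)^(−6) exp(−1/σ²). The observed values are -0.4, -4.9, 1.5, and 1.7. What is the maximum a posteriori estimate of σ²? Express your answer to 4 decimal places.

σ̂²_MAP = 1.9569

Sum of squared deviations about the known mean: SS = (-0.4−0)² + (-4.9−0)² + (1.5−0)² + (1.7−0)² = 29.31.
The Normal likelihood contributes (σ²)^(−n/2) exp(−SS/(2σ²)), so the posterior is Inverse-Gamma(α + n/2, β + SS/2) = Inverse-Gamma(7, 15.655).
The mode of Inverse-Gamma(a, b) is b/(a+1) = 15.655/8 ≈ 1.9569.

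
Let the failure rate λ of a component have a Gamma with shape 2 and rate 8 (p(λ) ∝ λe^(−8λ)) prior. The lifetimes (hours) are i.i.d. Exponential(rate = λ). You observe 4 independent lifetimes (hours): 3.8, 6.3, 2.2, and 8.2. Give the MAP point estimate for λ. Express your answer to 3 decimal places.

The Exponential(rate=λ) likelihood is ∝ λ^n e^(−λΣtᵢ). Here n = 4 and Σtᵢ = 3.8 + 6.3 + 2.2 + 8.2 = 20.5.
Posterior ∝ λe^(−8λ) · λ^4e^(−20.5λ) = λ^5e^(−28.5λ), i.e. Gamma(6, 28.5).
Mode = (a−1)/b = 5/28.5 ≈ 0.175.

λ̂_MAP = 0.175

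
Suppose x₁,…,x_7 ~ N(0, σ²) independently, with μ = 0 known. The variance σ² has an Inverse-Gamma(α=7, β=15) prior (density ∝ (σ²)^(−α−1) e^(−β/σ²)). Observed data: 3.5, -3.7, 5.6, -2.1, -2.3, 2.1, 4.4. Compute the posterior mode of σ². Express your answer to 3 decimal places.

σ̂²_MAP = 5.251

Sum of squared deviations about the known mean: SS = (3.5−0)² + (-3.7−0)² + (5.6−0)² + (-2.1−0)² + (-2.3−0)² + (2.1−0)² + (4.4−0)² = 90.77.
The Normal likelihood contributes (σ²)^(−n/2) exp(−SS/(2σ²)), so the posterior is Inverse-Gamma(α + n/2, β + SS/2) = Inverse-Gamma(10.5, 60.385).
The mode of Inverse-Gamma(a, b) is b/(a+1) = 60.385/11.5 ≈ 5.251.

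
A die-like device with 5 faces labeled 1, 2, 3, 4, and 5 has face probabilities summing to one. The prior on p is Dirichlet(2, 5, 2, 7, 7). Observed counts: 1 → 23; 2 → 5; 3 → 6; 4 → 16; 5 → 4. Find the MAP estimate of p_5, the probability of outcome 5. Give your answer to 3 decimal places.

MAP estimate: 0.139

The posterior is Dirichlet(αᵢ + nᵢ) = Dirichlet(25, 10, 8, 23, 11).
For a Dirichlet(a₁,…,a_K) with all aᵢ > 1, the mode has j-th component (aⱼ − 1)/(Σaᵢ − K).
Here Σaᵢ = 77 and K = 5, so p_5 = (11 − 1)/(77 − 5) = 10/72 ≈ 0.139.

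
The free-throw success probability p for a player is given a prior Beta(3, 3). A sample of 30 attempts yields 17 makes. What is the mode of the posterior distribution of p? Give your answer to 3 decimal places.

Prior: Beta(3, 3).
Data: 17 successes in 30 trials. The binomial likelihood contributes p^17(1−p)^13, so the posterior is Beta(3+17, 3+13) = Beta(20, 16).
For Beta(a, b) with a, b > 1 the mode is (a−1)/(a+b−2) = 19/34 ≈ 0.559.

p̂_MAP = 0.559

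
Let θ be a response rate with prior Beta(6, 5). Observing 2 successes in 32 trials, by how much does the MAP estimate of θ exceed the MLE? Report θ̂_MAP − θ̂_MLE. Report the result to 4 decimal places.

MAP − MLE = 0.1082

Posterior is Beta(8, 35); MAP = (8−1)/(43−2) = 7/41 ≈ 0.17073.
MLE ignores the prior: θ̂_MLE = k/n = 2/32 ≈ 0.06250.
Difference = 7/41 − 2/32 = 71/656 ≈ 0.1082.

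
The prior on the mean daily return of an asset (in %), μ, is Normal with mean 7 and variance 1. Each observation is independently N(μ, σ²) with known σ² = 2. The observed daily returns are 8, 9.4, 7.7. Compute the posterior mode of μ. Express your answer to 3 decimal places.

μ̂_MAP = 7.820

n = 3; x̄ = (8 + 9.4 + 7.7)/3 = 25.1/3 = 251/30 ≈ 8.3667.
For a Normal prior and Normal likelihood with known variance, the posterior is Normal; its mode equals its mean, the precision-weighted average.
Prior precision 1/σ₀² = 1/1 = 1; data precision n/σ² = 3/2 = 1.5.
μ̂ = (1·7 + 1.5·(251/30)) / (1 + 1.5) = 19.55/2.5 = 7.820.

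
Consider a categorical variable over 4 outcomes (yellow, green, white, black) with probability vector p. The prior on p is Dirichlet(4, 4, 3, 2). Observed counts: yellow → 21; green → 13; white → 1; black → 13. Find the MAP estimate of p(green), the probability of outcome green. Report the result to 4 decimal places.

The posterior is Dirichlet(αᵢ + nᵢ) = Dirichlet(25, 17, 4, 15).
For a Dirichlet(a₁,…,a_K) with all aᵢ > 1, the mode has j-th component (aⱼ − 1)/(Σaᵢ − K).
Here Σaᵢ = 61 and K = 4, so p(green) = (17 − 1)/(61 − 4) = 16/57 ≈ 0.2807.

MAP estimate of p(green) = 0.2807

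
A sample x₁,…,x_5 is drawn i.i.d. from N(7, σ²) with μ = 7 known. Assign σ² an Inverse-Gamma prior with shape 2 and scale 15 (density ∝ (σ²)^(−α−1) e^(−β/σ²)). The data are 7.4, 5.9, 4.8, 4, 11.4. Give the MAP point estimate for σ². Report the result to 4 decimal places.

σ̂²_MAP = 5.8700

Sum of squared deviations about the known mean: SS = (7.4−7)² + (5.9−7)² + (4.8−7)² + (4−7)² + (11.4−7)² = 34.57.
The Normal likelihood contributes (σ²)^(−n/2) exp(−SS/(2σ²)), so the posterior is Inverse-Gamma(α + n/2, β + SS/2) = Inverse-Gamma(4.5, 32.285).
The mode of Inverse-Gamma(a, b) is b/(a+1) = 32.285/5.5 ≈ 5.8700.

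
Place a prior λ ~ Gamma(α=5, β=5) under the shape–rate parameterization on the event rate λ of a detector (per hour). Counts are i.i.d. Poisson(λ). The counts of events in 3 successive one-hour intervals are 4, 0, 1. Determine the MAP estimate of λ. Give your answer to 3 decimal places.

Σxᵢ = 4+0+1 = 5, with n = 3.
Posterior ∝ λ^4e^(−5λ) · λ^5e^(−3λ) = λ^9e^(−8λ), i.e. Gamma(shape=10, rate=8).
The mode of a Gamma(a, b) with a ≥ 1 (shape–rate) is (a−1)/b = 9/8 ≈ 1.125.

λ̂_MAP = 1.125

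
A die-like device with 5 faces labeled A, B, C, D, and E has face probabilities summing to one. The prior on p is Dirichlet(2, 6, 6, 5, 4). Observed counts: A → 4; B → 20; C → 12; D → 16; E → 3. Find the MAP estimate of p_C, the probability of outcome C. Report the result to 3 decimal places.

The posterior is Dirichlet(αᵢ + nᵢ) = Dirichlet(6, 26, 18, 21, 7).
For a Dirichlet(a₁,…,a_K) with all aᵢ > 1, the mode has j-th component (aⱼ − 1)/(Σaᵢ − K).
Here Σaᵢ = 78 and K = 5, so p_C = (18 − 1)/(78 − 5) = 17/73 ≈ 0.233.

MAP estimate of p_C = 0.233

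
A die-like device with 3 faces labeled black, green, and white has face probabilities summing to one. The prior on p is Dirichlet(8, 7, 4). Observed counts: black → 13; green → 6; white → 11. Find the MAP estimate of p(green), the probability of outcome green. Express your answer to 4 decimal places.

MAP estimate of p(green) = 0.2609

The posterior is Dirichlet(αᵢ + nᵢ) = Dirichlet(21, 13, 15).
For a Dirichlet(a₁,…,a_K) with all aᵢ > 1, the mode has j-th component (aⱼ − 1)/(Σaᵢ − K).
Here Σaᵢ = 49 and K = 3, so p(green) = (13 − 1)/(49 − 3) = 12/46 ≈ 0.2609.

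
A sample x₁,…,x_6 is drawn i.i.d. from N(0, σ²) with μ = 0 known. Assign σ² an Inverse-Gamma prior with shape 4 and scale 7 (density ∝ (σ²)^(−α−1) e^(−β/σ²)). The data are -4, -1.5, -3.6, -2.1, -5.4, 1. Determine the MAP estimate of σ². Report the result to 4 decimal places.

σ̂²_MAP = 4.9863

Sum of squared deviations about the known mean: SS = (-4−0)² + (-1.5−0)² + (-3.6−0)² + (-2.1−0)² + (-5.4−0)² + (1−0)² = 65.78.
The Normal likelihood contributes (σ²)^(−n/2) exp(−SS/(2σ²)), so the posterior is Inverse-Gamma(α + n/2, β + SS/2) = Inverse-Gamma(7, 39.89).
The mode of Inverse-Gamma(a, b) is b/(a+1) = 39.89/8 ≈ 4.9863.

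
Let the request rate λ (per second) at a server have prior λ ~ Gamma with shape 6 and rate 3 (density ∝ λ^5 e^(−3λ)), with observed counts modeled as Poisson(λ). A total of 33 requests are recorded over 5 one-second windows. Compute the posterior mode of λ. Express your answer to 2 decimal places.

λ̂_MAP = 4.75

Σxᵢ = 33, n = 5.
Posterior ∝ λ^5e^(−3λ) · λ^33e^(−5λ) = λ^38e^(−8λ), i.e. Gamma(shape=39, rate=8).
The mode of a Gamma(a, b) with a ≥ 1 (shape–rate) is (a−1)/b = 38/8 ≈ 4.75.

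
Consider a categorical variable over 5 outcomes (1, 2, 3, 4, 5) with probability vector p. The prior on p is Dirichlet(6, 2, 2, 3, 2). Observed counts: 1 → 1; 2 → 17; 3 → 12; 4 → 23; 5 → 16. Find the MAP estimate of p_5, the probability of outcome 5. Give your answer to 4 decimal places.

The posterior is Dirichlet(αᵢ + nᵢ) = Dirichlet(7, 19, 14, 26, 18).
For a Dirichlet(a₁,…,a_K) with all aᵢ > 1, the mode has j-th component (aⱼ − 1)/(Σaᵢ − K).
Here Σaᵢ = 84 and K = 5, so p_5 = (18 − 1)/(84 − 5) = 17/79 ≈ 0.2152.

MAP estimate: 0.2152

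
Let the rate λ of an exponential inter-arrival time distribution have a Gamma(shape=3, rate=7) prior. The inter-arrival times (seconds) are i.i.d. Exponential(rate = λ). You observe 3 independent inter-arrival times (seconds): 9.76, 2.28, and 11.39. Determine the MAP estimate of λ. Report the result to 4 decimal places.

The Exponential(rate=λ) likelihood is ∝ λ^n e^(−λΣtᵢ). Here n = 3 and Σtᵢ = 9.76 + 2.28 + 11.39 = 23.43.
Posterior ∝ λ^2e^(−7λ) · λ^3e^(−23.43λ) = λ^5e^(−30.43λ), i.e. Gamma(6, 30.43).
Mode = (a−1)/b = 5/30.43 ≈ 0.1643.

λ̂_MAP = 0.1643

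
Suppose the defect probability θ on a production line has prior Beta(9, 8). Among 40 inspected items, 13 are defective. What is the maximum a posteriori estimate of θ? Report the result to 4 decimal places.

θ̂_MAP = 0.3818

Prior: Beta(9, 8).
Data: 13 successes in 40 trials. The binomial likelihood contributes θ^13(1−θ)^27, so the posterior is Beta(9+13, 8+27) = Beta(22, 35).
For Beta(a, b) with a, b > 1 the mode is (a−1)/(a+b−2) = 21/55 ≈ 0.3818.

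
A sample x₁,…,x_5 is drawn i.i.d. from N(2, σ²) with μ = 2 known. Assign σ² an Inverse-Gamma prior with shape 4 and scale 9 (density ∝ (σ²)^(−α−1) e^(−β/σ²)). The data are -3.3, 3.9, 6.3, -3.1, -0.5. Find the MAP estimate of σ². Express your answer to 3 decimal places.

σ̂²_MAP = 6.697

Sum of squared deviations about the known mean: SS = (-3.3−2)² + (3.9−2)² + (6.3−2)² + (-3.1−2)² + (-0.5−2)² = 82.45.
The Normal likelihood contributes (σ²)^(−n/2) exp(−SS/(2σ²)), so the posterior is Inverse-Gamma(α + n/2, β + SS/2) = Inverse-Gamma(6.5, 50.225).
The mode of Inverse-Gamma(a, b) is b/(a+1) = 50.225/7.5 ≈ 6.697.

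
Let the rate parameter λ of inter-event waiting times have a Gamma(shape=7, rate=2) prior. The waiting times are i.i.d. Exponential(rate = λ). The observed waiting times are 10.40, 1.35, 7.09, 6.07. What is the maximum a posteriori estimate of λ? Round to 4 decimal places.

λ̂_MAP = 0.3716

The Exponential(rate=λ) likelihood is ∝ λ^n e^(−λΣtᵢ). Here n = 4 and Σtᵢ = 10.40 + 1.35 + 7.09 + 6.07 = 24.91.
Posterior ∝ λ^6e^(−2λ) · λ^4e^(−24.91λ) = λ^10e^(−26.91λ), i.e. Gamma(11, 26.91).
Mode = (a−1)/b = 10/26.91 ≈ 0.3716.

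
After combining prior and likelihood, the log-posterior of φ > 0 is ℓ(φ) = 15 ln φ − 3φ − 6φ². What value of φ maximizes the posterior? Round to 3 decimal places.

ℓ'(φ) = 15/φ − 3 − 12φ. Setting this to zero and multiplying by φ: 12φ² + 3φ − 15 = 0.
φ = (−3 + √(3² + 4·12·15)) / (2·12) = (−3 + √729) / 24 = (−3 + 27)/24 = 1.
ℓ''(φ) = −15/φ² − 12 < 0, confirming a maximum.

φ̂_MAP = 1.000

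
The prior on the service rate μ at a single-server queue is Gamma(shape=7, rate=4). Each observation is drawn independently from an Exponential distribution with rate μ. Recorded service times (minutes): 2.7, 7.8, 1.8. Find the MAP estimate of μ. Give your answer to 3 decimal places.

The Exponential(rate=μ) likelihood is ∝ μ^n e^(−μΣtᵢ). Here n = 3 and Σtᵢ = 2.7 + 7.8 + 1.8 = 12.3.
Posterior ∝ μ^6e^(−4μ) · μ^3e^(−12.3μ) = μ^9e^(−16.3μ), i.e. Gamma(10, 16.3).
Mode = (a−1)/b = 9/16.3 ≈ 0.552.

μ̂_MAP = 0.552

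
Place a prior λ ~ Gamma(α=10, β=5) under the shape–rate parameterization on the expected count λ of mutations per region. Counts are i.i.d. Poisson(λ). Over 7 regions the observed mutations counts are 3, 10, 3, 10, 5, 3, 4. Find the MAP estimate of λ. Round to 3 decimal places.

Σxᵢ = 3+10+3+10+5+3+4 = 38, with n = 7.
Posterior ∝ λ^9e^(−5λ) · λ^38e^(−7λ) = λ^47e^(−12λ), i.e. Gamma(shape=48, rate=12).
The mode of a Gamma(a, b) with a ≥ 1 (shape–rate) is (a−1)/b = 47/12 ≈ 3.917.

λ̂_MAP = 3.917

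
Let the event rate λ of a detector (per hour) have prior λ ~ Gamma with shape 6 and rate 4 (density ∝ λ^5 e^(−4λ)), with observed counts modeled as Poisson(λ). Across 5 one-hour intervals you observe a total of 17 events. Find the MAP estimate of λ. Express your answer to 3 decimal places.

λ̂_MAP = 2.444

Σxᵢ = 17, n = 5.
Posterior ∝ λ^5e^(−4λ) · λ^17e^(−5λ) = λ^22e^(−9λ), i.e. Gamma(shape=23, rate=9).
The mode of a Gamma(a, b) with a ≥ 1 (shape–rate) is (a−1)/b = 22/9 ≈ 2.444.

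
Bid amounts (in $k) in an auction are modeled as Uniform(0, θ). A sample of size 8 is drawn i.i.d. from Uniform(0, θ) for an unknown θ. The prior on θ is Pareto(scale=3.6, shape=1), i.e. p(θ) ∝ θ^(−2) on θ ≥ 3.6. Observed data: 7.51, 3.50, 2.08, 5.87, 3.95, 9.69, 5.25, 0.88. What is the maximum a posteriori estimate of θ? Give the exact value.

The Uniform(0, θ) likelihood is θ^(−n) for θ ≥ max(xᵢ), zero otherwise. Here max(xᵢ) = 9.69.
Posterior ∝ θ^(−2) · θ^(−8) = θ^(−10) on θ ≥ max(3.6, 9.69) = 9.69.
This density is strictly decreasing in θ, so the posterior mode lies at the lower boundary of the support.

θ̂_MAP = 9.69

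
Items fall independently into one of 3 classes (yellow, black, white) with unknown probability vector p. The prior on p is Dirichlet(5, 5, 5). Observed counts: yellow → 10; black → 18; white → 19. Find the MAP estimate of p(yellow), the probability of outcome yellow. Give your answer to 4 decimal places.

The posterior is Dirichlet(αᵢ + nᵢ) = Dirichlet(15, 23, 24).
For a Dirichlet(a₁,…,a_K) with all aᵢ > 1, the mode has j-th component (aⱼ − 1)/(Σaᵢ − K).
Here Σaᵢ = 62 and K = 3, so p(yellow) = (15 − 1)/(62 − 3) = 14/59 ≈ 0.2373.

MAP estimate of p(yellow) = 0.2373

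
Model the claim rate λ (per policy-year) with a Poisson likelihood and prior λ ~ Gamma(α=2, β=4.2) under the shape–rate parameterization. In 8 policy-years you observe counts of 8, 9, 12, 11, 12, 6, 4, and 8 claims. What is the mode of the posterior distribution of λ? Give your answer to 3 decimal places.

Σxᵢ = 8+9+12+11+12+6+4+8 = 70, with n = 8.
Posterior ∝ λe^(−4.2λ) · λ^70e^(−8λ) = λ^71e^(−12.2λ), i.e. Gamma(shape=72, rate=12.2).
The mode of a Gamma(a, b) with a ≥ 1 (shape–rate) is (a−1)/b = 71/12.2 ≈ 5.820.

λ̂_MAP = 5.820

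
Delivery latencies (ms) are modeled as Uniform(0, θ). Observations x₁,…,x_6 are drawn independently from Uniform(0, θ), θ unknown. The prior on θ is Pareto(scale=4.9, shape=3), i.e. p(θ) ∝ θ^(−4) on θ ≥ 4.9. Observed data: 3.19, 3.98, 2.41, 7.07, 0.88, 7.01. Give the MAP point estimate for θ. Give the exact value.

The Uniform(0, θ) likelihood is θ^(−n) for θ ≥ max(xᵢ), zero otherwise. Here max(xᵢ) = 7.07.
Posterior ∝ θ^(−4) · θ^(−6) = θ^(−10) on θ ≥ max(4.9, 7.07) = 7.07.
This density is strictly decreasing in θ, so the posterior mode lies at the lower boundary of the support.

θ̂_MAP = 7.07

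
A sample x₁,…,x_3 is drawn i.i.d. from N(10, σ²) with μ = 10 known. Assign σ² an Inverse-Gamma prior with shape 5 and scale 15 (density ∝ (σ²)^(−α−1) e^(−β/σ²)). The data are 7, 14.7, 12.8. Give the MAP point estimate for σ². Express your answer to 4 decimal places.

Sum of squared deviations about the known mean: SS = (7−10)² + (14.7−10)² + (12.8−10)² = 38.93.
The Normal likelihood contributes (σ²)^(−n/2) exp(−SS/(2σ²)), so the posterior is Inverse-Gamma(α + n/2, β + SS/2) = Inverse-Gamma(6.5, 34.465).
The mode of Inverse-Gamma(a, b) is b/(a+1) = 34.465/7.5 ≈ 4.5953.

σ̂²_MAP = 4.5953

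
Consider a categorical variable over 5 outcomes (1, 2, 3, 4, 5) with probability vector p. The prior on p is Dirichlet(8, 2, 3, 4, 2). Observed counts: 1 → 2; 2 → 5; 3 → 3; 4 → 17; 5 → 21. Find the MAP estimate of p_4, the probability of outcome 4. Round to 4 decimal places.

MAP estimate: 0.3226

The posterior is Dirichlet(αᵢ + nᵢ) = Dirichlet(10, 7, 6, 21, 23).
For a Dirichlet(a₁,…,a_K) with all aᵢ > 1, the mode has j-th component (aⱼ − 1)/(Σaᵢ − K).
Here Σaᵢ = 67 and K = 5, so p_4 = (21 − 1)/(67 − 5) = 20/62 ≈ 0.3226.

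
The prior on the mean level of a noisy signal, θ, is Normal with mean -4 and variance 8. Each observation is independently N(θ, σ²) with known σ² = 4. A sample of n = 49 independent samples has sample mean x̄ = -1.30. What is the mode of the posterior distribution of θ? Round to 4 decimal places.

θ̂_MAP = -1.3273

n = 49, x̄ = -1.30.
For a Normal prior and Normal likelihood with known variance, the posterior is Normal; its mode equals its mean, the precision-weighted average.
Prior precision 1/σ₀² = 1/8 = 0.125; data precision n/σ² = 49/4 = 12.25.
θ̂ = (0.125·(-4) + 12.25·(-1.3)) / (0.125 + 12.25) = (-16.425)/12.375 = -73/55 ≈ -1.3273.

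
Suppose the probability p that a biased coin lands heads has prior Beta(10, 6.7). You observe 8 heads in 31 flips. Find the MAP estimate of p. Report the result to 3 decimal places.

Prior: Beta(10, 6.7).
Data: 8 successes in 31 trials. The binomial likelihood contributes p^8(1−p)^23, so the posterior is Beta(10+8, 6.7+23) = Beta(18, 29.7).
For Beta(a, b) with a, b > 1 the mode is (a−1)/(a+b−2) = 17/45.7 ≈ 0.372.

p̂_MAP = 0.372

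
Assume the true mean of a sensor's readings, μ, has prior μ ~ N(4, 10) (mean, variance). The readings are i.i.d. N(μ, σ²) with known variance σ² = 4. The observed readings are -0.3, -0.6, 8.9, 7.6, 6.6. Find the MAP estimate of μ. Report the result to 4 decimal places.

μ̂_MAP = 4.4074

n = 5; x̄ = ((-0.3) + (-0.6) + 8.9 + 7.6 + 6.6)/5 = 22.2/5 = 4.44.
For a Normal prior and Normal likelihood with known variance, the posterior is Normal; its mode equals its mean, the precision-weighted average.
Prior precision 1/σ₀² = 1/10 = 0.1; data precision n/σ² = 5/4 = 1.25.
μ̂ = (0.1·4 + 1.25·4.44) / (0.1 + 1.25) = 5.95/1.35 = 119/27 ≈ 4.4074.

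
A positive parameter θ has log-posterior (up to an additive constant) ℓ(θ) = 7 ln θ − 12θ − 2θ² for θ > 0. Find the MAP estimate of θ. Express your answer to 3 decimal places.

ℓ'(θ) = 7/θ − 12 − 4θ. Setting this to zero and multiplying by θ: 4θ² + 12θ − 7 = 0.
θ = (−12 + √(12² + 4·4·7)) / (2·4) = (−12 + √256) / 8 = (−12 + 16)/8 = 1/2.
ℓ''(θ) = −7/θ² − 4 < 0, confirming a maximum.

θ̂_MAP = 0.500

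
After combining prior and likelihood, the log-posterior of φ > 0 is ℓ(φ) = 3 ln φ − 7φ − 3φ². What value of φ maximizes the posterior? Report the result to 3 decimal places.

φ̂_MAP = 0.333

ℓ'(φ) = 3/φ − 7 − 6φ. Setting this to zero and multiplying by φ: 6φ² + 7φ − 3 = 0.
φ = (−7 + √(7² + 4·6·3)) / (2·6) = (−7 + √121) / 12 = (−7 + 11)/12 = 1/3.
ℓ''(φ) = −3/φ² − 6 < 0, confirming a maximum.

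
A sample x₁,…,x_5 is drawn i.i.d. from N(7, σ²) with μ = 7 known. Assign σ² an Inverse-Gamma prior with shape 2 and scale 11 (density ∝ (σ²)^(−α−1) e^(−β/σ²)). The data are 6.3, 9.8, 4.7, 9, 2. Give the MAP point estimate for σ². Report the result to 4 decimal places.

σ̂²_MAP = 5.8745

Sum of squared deviations about the known mean: SS = (6.3−7)² + (9.8−7)² + (4.7−7)² + (9−7)² + (2−7)² = 42.62.
The Normal likelihood contributes (σ²)^(−n/2) exp(−SS/(2σ²)), so the posterior is Inverse-Gamma(α + n/2, β + SS/2) = Inverse-Gamma(4.5, 32.31).
The mode of Inverse-Gamma(a, b) is b/(a+1) = 32.31/5.5 ≈ 5.8745.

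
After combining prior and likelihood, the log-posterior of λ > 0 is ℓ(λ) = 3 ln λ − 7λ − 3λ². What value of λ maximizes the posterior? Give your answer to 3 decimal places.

ℓ'(λ) = 3/λ − 7 − 6λ. Setting this to zero and multiplying by λ: 6λ² + 7λ − 3 = 0.
λ = (−7 + √(7² + 4·6·3)) / (2·6) = (−7 + √121) / 12 = (−7 + 11)/12 = 1/3.
ℓ''(λ) = −3/λ² − 6 < 0, confirming a maximum.

λ̂_MAP = 0.333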